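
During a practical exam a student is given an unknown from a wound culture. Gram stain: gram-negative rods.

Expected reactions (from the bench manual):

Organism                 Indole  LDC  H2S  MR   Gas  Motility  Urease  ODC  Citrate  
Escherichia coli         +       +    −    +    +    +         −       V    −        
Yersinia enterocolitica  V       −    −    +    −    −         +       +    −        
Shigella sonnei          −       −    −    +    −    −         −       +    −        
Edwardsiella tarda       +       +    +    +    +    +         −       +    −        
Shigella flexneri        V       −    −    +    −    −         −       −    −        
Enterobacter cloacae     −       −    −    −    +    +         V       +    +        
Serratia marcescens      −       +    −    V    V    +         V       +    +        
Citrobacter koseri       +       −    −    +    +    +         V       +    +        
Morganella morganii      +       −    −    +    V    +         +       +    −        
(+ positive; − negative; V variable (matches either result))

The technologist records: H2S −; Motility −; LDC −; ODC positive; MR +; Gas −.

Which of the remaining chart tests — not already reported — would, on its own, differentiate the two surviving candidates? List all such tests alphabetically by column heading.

Urease

MR +: excludes Enterobacter cloacae — 8 left.
Gas −: excludes Escherichia coli, Edwardsiella tarda, Citrobacter koseri — 5 left.
ODC +: excludes Shigella flexneri — 4 left.
H2S −: all 4 remaining candidates are consistent.
LDC −: excludes Serratia marcescens — 3 left.
Motility −: excludes Morganella morganii — 2 left.
Two candidates remain: Shigella sonnei and Yersinia enterocolitica.
  Indole: − vs V — variable for at least one, does not separate.
  Urease: Shigella sonnei −, Yersinia enterocolitica + — discriminates.
  Citrate: − vs − — same for both, does not separate.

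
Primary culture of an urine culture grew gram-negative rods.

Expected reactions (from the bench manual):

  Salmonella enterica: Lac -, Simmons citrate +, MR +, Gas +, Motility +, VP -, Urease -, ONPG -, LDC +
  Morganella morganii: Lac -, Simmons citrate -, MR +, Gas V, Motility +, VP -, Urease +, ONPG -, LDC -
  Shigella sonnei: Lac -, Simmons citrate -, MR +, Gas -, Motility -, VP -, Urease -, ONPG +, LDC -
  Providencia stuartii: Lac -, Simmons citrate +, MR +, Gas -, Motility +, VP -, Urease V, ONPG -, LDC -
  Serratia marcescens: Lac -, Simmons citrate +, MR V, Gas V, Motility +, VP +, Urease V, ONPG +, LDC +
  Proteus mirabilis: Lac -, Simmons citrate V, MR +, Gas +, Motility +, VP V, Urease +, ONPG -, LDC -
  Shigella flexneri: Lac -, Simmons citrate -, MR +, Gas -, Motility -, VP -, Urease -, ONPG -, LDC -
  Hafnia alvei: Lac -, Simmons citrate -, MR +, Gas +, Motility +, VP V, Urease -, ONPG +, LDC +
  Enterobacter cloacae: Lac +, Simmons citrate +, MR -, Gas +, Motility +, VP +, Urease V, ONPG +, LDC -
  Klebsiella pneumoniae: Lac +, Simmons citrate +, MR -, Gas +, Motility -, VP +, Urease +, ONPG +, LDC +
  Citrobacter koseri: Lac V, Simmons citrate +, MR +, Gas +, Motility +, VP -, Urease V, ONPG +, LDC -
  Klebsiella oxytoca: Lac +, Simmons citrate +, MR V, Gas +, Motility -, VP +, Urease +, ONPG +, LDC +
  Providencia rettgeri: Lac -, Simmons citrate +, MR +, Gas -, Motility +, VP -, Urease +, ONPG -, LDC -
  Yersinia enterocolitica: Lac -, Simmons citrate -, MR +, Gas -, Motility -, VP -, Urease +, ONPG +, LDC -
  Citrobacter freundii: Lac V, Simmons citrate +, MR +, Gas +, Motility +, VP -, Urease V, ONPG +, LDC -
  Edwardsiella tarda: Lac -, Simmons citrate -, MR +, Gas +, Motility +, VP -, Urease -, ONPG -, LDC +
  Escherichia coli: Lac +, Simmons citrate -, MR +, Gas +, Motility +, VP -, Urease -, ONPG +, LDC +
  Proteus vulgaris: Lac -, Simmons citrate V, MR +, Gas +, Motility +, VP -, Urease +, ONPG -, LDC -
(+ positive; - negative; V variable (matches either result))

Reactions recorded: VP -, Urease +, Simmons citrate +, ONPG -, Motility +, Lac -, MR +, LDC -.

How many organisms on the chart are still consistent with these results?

VP -: excludes Serratia marcescens, Enterobacter cloacae, Klebsiella pneumoniae, Klebsiella oxytoca — 14 left.
Lac -: excludes Escherichia coli — 13 left.
MR +: all 13 remaining candidates are consistent.
Simmons citrate +: excludes 6 organisms — 7 left.
LDC -: excludes Salmonella enterica — 6 left.
ONPG -: excludes Citrobacter koseri, Citrobacter freundii — 4 left.
Urease +: all 4 remaining candidates are consistent.
Motility +: all 4 remaining candidates are consistent.
Still consistent: Proteus mirabilis, Proteus vulgaris, Providencia rettgeri, Providencia stuartii.

4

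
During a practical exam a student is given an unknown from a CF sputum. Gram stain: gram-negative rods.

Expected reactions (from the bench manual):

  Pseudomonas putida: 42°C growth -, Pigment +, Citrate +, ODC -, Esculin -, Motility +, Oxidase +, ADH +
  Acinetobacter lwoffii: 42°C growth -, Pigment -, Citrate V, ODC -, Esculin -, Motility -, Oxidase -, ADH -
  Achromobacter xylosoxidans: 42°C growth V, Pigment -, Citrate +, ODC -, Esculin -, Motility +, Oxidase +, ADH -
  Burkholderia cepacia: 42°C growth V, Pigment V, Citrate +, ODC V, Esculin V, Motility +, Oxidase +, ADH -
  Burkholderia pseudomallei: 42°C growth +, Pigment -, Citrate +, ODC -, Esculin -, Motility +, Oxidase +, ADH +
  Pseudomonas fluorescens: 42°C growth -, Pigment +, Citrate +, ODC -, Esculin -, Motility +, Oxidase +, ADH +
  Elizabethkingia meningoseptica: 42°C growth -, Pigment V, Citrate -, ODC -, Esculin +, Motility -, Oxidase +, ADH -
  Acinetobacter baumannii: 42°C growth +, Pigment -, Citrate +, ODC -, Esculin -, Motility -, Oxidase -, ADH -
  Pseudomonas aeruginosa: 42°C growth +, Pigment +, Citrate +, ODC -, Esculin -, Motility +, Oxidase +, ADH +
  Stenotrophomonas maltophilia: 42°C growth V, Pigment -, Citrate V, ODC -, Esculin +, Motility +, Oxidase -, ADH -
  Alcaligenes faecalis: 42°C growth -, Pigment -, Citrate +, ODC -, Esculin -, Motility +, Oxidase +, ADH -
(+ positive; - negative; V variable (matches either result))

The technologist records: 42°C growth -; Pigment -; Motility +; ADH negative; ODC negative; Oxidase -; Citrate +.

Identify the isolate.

Stenotrophomonas maltophilia

Motility +: excludes Acinetobacter lwoffii, Elizabethkingia meningoseptica, Acinetobacter baumannii — 8 left.
ADH -: excludes Pseudomonas putida, Burkholderia pseudomallei, Pseudomonas fluorescens, Pseudomonas aeruginosa — 4 left.
Oxidase -: excludes Achromobacter xylosoxidans, Burkholderia cepacia, Alcaligenes faecalis — 1 left.
42°C growth -: the one remaining candidate is consistent.
Citrate +: the one remaining candidate is consistent.
Pigment -: the one remaining candidate is consistent.
ODC -: the one remaining candidate is consistent.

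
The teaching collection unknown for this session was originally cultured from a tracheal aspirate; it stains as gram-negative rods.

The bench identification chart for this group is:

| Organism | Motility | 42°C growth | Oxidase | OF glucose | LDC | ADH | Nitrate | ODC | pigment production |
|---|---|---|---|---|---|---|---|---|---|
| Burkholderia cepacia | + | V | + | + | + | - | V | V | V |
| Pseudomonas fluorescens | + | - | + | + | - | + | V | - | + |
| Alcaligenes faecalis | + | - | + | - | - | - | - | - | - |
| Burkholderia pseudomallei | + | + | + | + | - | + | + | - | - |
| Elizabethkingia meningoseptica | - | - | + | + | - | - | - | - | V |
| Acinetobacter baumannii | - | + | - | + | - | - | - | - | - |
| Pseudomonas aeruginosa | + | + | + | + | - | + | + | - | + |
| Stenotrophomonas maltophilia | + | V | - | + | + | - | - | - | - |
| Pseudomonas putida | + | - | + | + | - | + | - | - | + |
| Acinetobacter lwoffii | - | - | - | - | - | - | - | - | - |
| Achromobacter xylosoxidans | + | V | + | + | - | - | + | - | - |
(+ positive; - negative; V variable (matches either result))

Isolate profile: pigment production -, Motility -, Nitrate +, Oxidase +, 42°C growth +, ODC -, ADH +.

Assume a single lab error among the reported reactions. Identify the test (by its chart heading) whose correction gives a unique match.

Motility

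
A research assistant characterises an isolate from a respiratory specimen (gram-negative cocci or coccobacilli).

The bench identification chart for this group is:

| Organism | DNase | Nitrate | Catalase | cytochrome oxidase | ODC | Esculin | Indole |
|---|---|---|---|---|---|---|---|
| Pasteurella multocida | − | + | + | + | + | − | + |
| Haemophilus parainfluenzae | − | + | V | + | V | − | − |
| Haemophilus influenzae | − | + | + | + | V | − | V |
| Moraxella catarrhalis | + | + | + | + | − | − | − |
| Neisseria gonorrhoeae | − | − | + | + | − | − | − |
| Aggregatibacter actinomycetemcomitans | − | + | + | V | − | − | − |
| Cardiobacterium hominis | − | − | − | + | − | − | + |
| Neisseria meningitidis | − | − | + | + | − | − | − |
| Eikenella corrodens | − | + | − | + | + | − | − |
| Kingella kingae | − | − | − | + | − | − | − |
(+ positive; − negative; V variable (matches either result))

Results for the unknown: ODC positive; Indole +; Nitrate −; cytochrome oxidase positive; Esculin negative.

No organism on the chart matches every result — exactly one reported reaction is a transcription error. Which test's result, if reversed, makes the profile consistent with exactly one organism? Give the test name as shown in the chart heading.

ODC

As reported, no row in the chart matches all 5 reactions.
Reversing Indole → still no organism matches.
Reversing ODC (to −) → unique match: Cardiobacterium hominis.
Reversing cytochrome oxidase → still no organism matches.
Reversing Esculin → still no organism matches.
Reversing Nitrate → 2 organisms match (not unique).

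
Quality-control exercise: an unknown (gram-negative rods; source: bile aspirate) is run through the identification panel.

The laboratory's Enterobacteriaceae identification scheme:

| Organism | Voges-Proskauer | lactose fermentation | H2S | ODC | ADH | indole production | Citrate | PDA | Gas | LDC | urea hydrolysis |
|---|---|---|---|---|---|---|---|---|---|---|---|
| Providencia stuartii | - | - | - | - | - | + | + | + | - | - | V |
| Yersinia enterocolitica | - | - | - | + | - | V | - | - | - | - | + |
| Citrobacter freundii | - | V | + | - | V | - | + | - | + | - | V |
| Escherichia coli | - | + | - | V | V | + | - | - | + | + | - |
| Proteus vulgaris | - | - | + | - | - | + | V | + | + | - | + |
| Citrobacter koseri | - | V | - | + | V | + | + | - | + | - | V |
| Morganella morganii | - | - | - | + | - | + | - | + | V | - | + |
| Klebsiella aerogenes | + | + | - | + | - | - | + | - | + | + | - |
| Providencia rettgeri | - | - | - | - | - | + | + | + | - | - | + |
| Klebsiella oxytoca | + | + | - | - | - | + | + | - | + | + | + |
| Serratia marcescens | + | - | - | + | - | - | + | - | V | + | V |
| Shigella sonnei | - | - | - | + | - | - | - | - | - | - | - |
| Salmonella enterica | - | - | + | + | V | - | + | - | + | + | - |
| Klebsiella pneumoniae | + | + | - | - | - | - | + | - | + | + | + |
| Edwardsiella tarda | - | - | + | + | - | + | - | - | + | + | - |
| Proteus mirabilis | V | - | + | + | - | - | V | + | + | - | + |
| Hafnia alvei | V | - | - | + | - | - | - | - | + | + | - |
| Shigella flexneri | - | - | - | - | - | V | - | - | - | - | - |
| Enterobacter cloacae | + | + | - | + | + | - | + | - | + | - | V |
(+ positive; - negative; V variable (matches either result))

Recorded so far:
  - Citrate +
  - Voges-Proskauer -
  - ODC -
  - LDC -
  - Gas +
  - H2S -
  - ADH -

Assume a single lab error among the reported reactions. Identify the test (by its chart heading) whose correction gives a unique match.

ODC

As reported, no row in the chart matches all 7 reactions.
Reversing Voges-Proskauer → still no organism matches.
Reversing ADH → still no organism matches.
Reversing H2S → 2 organisms match (not unique).
Reversing Citrate → still no organism matches.
Reversing Gas → 2 organisms match (not unique).
Reversing ODC (to +) → unique match: Citrobacter koseri.
Reversing LDC → still no organism matches.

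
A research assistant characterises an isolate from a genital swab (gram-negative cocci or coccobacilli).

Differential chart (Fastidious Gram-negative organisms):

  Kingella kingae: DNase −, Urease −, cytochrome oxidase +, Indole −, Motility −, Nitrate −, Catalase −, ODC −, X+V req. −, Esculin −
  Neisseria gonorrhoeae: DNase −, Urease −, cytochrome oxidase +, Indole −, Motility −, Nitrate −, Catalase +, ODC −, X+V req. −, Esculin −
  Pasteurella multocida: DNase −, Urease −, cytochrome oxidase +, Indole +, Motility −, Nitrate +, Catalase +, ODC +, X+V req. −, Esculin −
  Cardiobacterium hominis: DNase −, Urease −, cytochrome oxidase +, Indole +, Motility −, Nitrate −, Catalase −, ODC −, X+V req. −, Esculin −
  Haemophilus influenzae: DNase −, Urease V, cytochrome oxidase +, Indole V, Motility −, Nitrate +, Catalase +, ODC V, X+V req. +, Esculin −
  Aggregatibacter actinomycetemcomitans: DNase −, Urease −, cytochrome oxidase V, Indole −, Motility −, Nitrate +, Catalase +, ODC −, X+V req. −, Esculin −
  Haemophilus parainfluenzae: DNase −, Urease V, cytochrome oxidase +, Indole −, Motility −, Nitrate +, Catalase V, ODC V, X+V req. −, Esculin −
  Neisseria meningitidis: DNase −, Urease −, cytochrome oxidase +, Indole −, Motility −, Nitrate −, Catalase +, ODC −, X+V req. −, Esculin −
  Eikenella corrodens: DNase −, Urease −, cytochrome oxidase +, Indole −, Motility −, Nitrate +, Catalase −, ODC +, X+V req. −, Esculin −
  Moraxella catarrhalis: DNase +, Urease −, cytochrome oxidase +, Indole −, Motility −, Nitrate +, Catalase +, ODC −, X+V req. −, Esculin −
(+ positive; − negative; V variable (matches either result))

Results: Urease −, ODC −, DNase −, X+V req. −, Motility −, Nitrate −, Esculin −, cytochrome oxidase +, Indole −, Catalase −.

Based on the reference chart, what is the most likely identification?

Kingella kingae

cytochrome oxidase +: all 10 remaining candidates are consistent.
Esculin −: all 10 remaining candidates are consistent.
Urease −: all 10 remaining candidates are consistent.
ODC −: excludes Pasteurella multocida, Eikenella corrodens — 8 left.
Catalase −: excludes 5 organisms — 3 left.
DNase −: all 3 remaining candidates are consistent.
X+V req. −: all 3 remaining candidates are consistent.
Motility −: all 3 remaining candidates are consistent.
Nitrate −: excludes Haemophilus parainfluenzae — 2 left.
Indole −: excludes Cardiobacterium hominis — 1 left.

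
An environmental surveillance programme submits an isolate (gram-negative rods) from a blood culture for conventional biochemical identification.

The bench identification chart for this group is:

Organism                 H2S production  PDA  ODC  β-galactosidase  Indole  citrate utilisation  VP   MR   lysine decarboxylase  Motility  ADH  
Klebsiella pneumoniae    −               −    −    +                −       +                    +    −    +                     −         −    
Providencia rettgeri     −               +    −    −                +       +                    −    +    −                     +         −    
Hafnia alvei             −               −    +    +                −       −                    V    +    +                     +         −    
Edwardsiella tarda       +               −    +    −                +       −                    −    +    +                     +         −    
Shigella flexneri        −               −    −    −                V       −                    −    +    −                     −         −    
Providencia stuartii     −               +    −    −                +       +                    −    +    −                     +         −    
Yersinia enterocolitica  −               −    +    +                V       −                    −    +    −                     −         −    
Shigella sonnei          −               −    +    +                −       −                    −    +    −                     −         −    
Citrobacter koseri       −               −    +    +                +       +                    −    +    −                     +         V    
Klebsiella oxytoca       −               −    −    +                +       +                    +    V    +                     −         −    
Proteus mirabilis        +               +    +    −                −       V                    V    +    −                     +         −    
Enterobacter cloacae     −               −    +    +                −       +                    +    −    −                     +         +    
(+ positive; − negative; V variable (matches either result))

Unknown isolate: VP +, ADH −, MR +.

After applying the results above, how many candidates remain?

3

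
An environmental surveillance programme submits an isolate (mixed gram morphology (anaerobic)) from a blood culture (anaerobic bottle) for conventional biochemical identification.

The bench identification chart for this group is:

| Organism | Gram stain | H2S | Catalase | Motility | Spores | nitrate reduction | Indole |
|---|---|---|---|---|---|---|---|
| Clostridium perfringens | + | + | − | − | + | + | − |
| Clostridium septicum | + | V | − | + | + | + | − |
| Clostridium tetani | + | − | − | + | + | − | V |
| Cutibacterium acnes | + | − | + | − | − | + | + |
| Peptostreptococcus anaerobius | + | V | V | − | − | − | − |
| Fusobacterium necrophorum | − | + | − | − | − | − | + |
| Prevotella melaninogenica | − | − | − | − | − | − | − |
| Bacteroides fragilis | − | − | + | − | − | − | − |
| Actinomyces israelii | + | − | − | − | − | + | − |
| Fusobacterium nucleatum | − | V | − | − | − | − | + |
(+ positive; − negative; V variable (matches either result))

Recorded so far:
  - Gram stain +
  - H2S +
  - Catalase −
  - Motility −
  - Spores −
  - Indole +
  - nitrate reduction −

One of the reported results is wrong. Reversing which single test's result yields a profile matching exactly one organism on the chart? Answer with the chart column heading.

Indole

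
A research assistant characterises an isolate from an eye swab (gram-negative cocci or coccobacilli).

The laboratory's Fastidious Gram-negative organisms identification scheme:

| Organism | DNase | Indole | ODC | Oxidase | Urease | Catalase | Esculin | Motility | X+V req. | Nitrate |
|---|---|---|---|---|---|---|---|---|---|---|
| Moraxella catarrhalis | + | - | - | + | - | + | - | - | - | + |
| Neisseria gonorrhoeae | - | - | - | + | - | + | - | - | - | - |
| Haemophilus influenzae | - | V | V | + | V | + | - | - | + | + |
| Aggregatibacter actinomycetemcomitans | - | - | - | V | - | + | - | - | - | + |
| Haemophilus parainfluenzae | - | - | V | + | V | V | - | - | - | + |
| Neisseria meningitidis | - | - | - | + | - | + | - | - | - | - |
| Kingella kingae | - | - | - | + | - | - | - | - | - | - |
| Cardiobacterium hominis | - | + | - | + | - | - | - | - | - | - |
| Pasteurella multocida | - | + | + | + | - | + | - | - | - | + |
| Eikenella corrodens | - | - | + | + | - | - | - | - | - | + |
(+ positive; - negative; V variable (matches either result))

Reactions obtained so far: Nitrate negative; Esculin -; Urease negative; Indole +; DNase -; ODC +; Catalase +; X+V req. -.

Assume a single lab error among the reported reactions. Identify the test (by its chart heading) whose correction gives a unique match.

As reported, no row in the chart matches all 8 reactions.
Reversing Nitrate (to +) → unique match: Pasteurella multocida.
Reversing Urease → still no organism matches.
Reversing Esculin → still no organism matches.
Reversing Indole → still no organism matches.
Reversing X+V req. → still no organism matches.
Reversing ODC → still no organism matches.
Reversing DNase → still no organism matches.
Reversing Catalase → still no organism matches.

Nitrate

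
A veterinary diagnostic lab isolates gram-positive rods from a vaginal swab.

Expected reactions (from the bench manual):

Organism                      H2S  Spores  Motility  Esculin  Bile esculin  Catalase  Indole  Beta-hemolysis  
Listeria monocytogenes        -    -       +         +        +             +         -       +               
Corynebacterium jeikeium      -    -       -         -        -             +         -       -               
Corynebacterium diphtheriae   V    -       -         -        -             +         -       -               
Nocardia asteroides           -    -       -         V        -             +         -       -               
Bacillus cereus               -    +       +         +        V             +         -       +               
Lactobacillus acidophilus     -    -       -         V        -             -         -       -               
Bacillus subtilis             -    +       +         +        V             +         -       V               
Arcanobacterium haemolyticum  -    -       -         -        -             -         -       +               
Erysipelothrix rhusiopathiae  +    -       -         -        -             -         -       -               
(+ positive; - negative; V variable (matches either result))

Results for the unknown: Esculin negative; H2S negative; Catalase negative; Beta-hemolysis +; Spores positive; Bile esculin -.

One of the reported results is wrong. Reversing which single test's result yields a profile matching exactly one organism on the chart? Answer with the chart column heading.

Spores

As reported, no row in the chart matches all 6 reactions.
Reversing H2S → still no organism matches.
Reversing Spores (to -) → unique match: Arcanobacterium haemolyticum.
Reversing Esculin → still no organism matches.
Reversing Catalase → still no organism matches.
Reversing Beta-hemolysis → still no organism matches.
Reversing Bile esculin → still no organism matches.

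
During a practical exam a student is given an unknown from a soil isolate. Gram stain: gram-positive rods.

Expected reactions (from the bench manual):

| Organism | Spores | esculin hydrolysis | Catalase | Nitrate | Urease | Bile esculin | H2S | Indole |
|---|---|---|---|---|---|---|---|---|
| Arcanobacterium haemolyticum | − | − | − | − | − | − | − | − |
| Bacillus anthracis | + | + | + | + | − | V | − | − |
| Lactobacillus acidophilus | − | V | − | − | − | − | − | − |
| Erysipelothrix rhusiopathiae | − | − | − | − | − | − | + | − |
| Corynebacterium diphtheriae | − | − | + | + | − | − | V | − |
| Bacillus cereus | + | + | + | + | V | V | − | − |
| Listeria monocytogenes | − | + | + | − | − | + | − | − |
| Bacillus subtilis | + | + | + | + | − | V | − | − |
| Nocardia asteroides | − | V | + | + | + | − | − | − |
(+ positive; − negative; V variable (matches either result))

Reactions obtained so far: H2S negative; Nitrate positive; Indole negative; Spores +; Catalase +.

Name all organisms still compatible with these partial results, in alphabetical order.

H2S −: excludes Erysipelothrix rhusiopathiae — 8 left.
Indole −: all 8 remaining candidates are consistent.
Nitrate +: excludes Arcanobacterium haemolyticum, Lactobacillus acidophilus, Listeria monocytogenes — 5 left.
Catalase +: all 5 remaining candidates are consistent.
Spores +: excludes Corynebacterium diphtheriae, Nocardia asteroides — 3 left.

Bacillus anthracis, Bacillus cereus, Bacillus subtilis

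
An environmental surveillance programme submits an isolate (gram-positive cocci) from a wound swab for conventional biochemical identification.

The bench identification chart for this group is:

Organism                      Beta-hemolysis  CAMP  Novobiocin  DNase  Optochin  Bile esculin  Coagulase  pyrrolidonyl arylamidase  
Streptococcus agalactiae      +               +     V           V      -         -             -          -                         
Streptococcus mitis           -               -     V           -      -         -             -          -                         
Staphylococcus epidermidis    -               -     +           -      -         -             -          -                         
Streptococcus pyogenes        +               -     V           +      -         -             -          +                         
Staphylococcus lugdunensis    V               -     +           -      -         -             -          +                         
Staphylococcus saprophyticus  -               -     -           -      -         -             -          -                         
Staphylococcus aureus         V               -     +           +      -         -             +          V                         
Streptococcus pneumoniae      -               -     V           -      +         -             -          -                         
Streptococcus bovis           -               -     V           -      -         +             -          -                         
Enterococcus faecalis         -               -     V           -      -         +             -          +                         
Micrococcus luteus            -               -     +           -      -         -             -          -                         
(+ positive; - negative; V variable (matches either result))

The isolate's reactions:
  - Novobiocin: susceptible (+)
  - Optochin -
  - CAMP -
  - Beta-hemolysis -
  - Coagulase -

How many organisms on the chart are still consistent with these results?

6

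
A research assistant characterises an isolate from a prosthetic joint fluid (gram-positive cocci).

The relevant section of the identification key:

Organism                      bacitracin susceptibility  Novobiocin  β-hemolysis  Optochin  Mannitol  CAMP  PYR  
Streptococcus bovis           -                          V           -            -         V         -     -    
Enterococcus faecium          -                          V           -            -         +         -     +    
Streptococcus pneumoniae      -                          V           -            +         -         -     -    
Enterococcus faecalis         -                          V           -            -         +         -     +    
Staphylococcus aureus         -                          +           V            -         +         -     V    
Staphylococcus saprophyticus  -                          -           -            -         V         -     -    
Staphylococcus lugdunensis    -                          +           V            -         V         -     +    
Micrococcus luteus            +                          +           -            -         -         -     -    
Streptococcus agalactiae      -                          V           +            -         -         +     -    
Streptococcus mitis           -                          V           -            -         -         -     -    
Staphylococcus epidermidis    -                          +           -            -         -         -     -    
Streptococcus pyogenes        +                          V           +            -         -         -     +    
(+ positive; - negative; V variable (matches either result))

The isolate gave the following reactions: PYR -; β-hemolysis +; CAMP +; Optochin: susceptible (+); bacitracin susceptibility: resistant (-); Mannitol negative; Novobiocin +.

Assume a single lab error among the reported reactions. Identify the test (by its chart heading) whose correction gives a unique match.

Optochin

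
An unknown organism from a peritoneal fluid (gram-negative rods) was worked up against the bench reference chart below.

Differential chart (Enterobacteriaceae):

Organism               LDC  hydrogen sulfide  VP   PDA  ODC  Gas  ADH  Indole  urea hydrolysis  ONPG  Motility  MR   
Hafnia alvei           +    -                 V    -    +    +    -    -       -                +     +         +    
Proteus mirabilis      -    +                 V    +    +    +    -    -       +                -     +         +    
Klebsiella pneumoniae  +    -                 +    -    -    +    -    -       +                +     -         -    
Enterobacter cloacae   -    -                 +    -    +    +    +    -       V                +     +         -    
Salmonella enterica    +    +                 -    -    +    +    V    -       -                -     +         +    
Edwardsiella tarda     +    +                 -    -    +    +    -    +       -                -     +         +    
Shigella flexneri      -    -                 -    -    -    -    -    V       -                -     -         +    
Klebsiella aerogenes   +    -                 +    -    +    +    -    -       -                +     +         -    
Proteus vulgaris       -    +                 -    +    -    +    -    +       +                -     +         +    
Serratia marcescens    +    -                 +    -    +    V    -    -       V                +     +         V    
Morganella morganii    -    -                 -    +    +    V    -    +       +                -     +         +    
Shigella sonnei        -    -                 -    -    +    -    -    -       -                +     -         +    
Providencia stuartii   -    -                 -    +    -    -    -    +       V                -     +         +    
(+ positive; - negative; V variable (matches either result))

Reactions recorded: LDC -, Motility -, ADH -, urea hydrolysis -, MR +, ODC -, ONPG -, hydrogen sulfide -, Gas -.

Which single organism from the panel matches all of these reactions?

hydrogen sulfide -: excludes Proteus mirabilis, Salmonella enterica, Edwardsiella tarda, Proteus vulgaris — 9 left.
urea hydrolysis -: excludes Klebsiella pneumoniae, Morganella morganii — 7 left.
ADH -: excludes Enterobacter cloacae — 6 left.
Gas -: excludes Hafnia alvei, Klebsiella aerogenes — 4 left.
Motility -: excludes Serratia marcescens, Providencia stuartii — 2 left.
LDC -: all 2 remaining candidates are consistent.
ODC -: excludes Shigella sonnei — 1 left.
MR +: the one remaining candidate is consistent.
ONPG -: the one remaining candidate is consistent.

Shigella flexneri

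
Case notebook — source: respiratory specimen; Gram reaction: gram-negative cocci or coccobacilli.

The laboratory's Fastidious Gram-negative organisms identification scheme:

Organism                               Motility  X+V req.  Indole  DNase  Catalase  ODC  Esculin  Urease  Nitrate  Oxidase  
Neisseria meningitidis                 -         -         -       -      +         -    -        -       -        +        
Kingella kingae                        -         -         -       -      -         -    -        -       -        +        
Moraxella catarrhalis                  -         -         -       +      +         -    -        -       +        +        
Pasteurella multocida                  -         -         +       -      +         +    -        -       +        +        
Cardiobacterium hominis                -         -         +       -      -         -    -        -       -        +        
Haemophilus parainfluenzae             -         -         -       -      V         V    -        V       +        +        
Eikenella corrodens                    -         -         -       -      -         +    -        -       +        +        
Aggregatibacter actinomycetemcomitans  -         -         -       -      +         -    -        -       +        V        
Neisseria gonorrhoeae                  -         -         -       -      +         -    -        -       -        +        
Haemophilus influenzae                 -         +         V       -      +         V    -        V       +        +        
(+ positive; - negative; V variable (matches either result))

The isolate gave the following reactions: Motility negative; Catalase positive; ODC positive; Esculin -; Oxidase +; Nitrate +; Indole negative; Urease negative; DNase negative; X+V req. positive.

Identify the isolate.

Haemophilus influenzae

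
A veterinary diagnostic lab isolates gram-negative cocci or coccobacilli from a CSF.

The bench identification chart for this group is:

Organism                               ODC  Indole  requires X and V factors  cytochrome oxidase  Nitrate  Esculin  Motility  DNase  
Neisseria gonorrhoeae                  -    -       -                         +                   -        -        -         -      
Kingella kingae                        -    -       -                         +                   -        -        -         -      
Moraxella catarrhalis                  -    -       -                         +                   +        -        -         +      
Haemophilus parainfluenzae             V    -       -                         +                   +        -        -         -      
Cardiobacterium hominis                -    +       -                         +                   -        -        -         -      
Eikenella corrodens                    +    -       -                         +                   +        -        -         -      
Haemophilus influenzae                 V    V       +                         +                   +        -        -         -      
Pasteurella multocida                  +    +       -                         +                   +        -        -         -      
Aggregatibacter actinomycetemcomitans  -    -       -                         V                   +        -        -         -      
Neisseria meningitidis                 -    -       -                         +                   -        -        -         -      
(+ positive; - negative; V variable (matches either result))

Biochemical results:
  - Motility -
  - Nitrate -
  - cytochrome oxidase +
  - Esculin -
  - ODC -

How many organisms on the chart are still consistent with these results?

ODC -: excludes Eikenella corrodens, Pasteurella multocida — 8 left.
cytochrome oxidase +: all 8 remaining candidates are consistent.
Motility -: all 8 remaining candidates are consistent.
Esculin -: all 8 remaining candidates are consistent.
Nitrate -: excludes Moraxella catarrhalis, Haemophilus parainfluenzae, Haemophilus influenzae, Aggregatibacter actinomycetemcomitans — 4 left.
Still consistent: Cardiobacterium hominis, Kingella kingae, Neisseria gonorrhoeae, Neisseria meningitidis.

4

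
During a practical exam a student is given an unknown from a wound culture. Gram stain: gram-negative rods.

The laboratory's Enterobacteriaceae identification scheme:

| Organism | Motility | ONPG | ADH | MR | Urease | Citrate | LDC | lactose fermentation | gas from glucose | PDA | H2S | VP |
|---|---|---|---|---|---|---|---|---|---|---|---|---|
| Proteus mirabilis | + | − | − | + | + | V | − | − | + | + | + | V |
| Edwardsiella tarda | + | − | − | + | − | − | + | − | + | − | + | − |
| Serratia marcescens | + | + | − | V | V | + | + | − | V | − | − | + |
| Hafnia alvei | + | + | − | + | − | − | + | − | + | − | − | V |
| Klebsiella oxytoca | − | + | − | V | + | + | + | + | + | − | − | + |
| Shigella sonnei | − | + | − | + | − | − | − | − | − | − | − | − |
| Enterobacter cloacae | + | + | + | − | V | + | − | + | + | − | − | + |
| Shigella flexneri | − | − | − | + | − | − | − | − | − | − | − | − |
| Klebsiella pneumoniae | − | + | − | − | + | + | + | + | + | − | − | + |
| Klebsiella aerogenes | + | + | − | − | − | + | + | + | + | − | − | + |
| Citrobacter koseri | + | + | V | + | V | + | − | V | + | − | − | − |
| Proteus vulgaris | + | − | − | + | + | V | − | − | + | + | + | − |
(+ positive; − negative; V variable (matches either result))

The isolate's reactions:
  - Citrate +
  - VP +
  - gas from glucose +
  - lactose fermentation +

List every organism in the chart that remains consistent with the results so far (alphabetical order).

Enterobacter cloacae, Klebsiella aerogenes, Klebsiella oxytoca, Klebsiella pneumoniae

Citrate +: excludes Edwardsiella tarda, Hafnia alvei, Shigella sonnei, Shigella flexneri — 8 left.
VP +: excludes Citrobacter koseri, Proteus vulgaris — 6 left.
gas from glucose +: all 6 remaining candidates are consistent.
lactose fermentation +: excludes Proteus mirabilis, Serratia marcescens — 4 left.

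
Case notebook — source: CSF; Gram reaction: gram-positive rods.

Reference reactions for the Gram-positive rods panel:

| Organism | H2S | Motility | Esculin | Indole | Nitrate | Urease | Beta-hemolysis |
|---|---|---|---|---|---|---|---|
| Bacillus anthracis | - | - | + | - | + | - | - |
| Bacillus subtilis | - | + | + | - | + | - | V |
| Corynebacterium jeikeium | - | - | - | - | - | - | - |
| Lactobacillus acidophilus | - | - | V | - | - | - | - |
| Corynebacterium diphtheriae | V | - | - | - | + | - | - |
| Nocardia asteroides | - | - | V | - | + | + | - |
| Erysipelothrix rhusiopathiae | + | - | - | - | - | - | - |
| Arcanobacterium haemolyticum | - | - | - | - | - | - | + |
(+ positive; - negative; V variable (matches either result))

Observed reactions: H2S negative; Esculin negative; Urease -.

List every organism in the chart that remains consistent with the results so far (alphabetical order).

Arcanobacterium haemolyticum, Corynebacterium diphtheriae, Corynebacterium jeikeium, Lactobacillus acidophilus

H2S -: excludes Erysipelothrix rhusiopathiae — 7 left.
Esculin -: excludes Bacillus anthracis, Bacillus subtilis — 5 left.
Urease -: excludes Nocardia asteroides — 4 left.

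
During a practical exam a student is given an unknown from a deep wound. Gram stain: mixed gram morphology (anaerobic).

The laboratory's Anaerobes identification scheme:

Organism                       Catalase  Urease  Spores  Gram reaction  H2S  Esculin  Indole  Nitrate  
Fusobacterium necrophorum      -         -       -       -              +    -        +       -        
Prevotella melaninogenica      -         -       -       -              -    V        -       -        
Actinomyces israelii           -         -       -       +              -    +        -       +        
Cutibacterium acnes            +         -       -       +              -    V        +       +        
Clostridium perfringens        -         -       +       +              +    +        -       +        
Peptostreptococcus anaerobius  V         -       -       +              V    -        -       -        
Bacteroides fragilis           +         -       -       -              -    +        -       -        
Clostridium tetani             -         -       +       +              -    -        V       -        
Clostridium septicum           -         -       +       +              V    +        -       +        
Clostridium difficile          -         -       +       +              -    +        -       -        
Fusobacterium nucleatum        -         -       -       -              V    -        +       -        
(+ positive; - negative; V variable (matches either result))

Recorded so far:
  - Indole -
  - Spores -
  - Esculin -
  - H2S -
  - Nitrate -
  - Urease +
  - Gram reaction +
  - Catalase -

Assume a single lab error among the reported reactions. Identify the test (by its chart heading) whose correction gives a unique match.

Urease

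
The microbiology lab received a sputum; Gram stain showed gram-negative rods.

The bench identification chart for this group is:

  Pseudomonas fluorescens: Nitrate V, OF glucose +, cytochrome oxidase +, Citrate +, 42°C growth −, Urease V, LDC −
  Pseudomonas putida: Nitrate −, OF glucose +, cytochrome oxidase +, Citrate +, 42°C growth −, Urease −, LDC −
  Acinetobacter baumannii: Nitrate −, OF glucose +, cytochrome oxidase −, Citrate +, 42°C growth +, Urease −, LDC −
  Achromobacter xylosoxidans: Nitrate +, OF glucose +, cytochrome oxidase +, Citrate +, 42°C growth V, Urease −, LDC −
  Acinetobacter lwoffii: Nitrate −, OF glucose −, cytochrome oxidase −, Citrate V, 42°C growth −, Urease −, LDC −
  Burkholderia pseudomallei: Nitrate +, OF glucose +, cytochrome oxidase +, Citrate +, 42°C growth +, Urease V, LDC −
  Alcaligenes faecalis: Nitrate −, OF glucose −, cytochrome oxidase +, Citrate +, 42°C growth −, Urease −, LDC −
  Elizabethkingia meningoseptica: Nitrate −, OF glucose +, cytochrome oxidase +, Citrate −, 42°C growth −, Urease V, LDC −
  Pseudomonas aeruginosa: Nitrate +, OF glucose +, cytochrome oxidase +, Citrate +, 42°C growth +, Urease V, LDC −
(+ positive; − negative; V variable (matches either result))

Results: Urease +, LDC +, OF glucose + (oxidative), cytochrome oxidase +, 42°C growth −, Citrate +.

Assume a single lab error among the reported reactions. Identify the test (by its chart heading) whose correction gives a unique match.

LDC

As reported, no row in the chart matches all 6 reactions.
Reversing Urease → still no organism matches.
Reversing LDC (to −) → unique match: Pseudomonas fluorescens.
Reversing Citrate → still no organism matches.
Reversing cytochrome oxidase → still no organism matches.
Reversing 42°C growth → still no organism matches.
Reversing OF glucose → still no organism matches.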